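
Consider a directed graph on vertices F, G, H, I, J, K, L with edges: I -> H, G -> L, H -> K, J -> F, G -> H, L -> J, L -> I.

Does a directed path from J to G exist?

Explore from J.
Distance 1: reach F.
The search from J is exhausted; no directed path reaches G.

No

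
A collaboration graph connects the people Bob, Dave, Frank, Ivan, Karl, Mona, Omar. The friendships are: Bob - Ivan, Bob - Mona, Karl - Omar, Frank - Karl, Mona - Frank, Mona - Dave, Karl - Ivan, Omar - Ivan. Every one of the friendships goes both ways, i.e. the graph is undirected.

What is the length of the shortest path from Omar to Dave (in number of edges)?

Distance 0: Omar.
Distance 1: Ivan, Karl.
Distance 2: Bob, Frank.
Distance 3: Mona.
Distance 4: Dave — contains Dave.

4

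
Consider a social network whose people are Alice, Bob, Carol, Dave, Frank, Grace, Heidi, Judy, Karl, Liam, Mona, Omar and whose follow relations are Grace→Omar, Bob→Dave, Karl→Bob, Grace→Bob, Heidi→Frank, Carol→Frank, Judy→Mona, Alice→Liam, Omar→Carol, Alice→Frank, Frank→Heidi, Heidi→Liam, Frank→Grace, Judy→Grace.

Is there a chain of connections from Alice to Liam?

Explore from Alice.
Distance 1: reach Frank, Liam.
Found Liam.

Yes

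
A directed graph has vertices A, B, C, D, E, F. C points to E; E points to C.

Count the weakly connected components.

From A: component {A}.
From B: component {B}.
From C: component {C, E}.
From D: component {D}.
From F: component {F}.
That's 5 components.

5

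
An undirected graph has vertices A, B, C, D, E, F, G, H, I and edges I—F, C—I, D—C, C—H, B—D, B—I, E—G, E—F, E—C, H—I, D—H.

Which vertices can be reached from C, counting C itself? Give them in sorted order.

B, C, D, E, F, G, H, I

Start at C.
Its neighbours: D, E, H, I.
Then their neighbours: B, F, G.
Nothing further is reachable.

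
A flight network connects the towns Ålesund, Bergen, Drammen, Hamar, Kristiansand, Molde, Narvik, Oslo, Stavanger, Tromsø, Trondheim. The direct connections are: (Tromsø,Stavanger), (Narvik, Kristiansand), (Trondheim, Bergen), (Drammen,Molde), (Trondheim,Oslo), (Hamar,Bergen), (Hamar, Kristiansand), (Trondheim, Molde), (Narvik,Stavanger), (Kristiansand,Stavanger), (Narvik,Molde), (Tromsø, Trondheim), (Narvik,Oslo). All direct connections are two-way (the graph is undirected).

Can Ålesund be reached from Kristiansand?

Explore from Kristiansand.
Distance 1: reach Hamar, Narvik, Stavanger.
Distance 2: reach Bergen, Molde, Oslo, Tromsø.
Distance 3: reach Drammen, Trondheim.
The search is exhausted without reaching Ålesund; it lies in a different component.

No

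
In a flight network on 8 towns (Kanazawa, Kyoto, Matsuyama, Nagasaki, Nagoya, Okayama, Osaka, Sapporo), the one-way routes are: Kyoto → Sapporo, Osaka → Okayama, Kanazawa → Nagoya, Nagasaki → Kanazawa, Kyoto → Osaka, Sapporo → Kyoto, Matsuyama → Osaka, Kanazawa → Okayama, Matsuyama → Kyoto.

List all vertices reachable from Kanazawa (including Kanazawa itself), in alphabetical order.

Start at Kanazawa.
Its neighbours: Nagoya, Okayama.
Nothing further is reachable.

Kanazawa, Nagoya, Okayama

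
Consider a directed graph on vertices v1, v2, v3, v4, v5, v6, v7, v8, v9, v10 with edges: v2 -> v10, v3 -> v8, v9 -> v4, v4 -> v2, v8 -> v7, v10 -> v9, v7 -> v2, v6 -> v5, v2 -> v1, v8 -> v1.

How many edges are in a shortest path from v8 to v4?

5

Distance 0: v8.
Distance 1: v1, v7.
Distance 2: v2.
Distance 3: v10.
Distance 4: v9.
Distance 5: v4 — contains v4.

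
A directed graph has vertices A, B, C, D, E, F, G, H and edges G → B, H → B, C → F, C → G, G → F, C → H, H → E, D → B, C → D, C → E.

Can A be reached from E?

No

E has no outgoing edges, so nothing is reachable from it.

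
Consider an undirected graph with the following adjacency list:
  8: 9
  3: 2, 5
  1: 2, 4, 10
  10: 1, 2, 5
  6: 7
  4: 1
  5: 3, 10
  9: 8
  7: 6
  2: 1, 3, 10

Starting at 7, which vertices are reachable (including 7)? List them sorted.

Start at 7.
Its neighbours: 6.
Nothing further is reachable.

6, 7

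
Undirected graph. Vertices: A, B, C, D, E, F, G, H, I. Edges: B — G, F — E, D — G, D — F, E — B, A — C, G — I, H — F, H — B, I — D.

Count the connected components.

2

From A: component {A, C}.
From B: component {B, D, E, F, G, H, I}.
That's 2 components.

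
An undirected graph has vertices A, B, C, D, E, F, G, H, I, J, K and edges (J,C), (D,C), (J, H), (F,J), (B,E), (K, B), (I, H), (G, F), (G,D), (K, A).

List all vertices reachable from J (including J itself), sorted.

Start at J.
Its neighbours: C, F, H.
Then their neighbours: D, G, I.
Nothing further is reachable.

C, D, F, G, H, I, J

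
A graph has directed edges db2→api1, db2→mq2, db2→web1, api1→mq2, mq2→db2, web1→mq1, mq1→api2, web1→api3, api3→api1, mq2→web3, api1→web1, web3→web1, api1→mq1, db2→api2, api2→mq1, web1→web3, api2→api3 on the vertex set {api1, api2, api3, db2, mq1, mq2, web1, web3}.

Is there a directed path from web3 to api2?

Explore from web3.
Distance 1: reach web1.
Distance 2: reach api3, mq1.
Distance 3: reach api1, api2.
Found api2.

Yes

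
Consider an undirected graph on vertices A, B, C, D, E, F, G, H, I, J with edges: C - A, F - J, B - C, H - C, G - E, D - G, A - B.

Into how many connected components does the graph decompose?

From A: component {A, B, C, H}.
From D: component {D, E, G}.
From F: component {F, J}.
From I: component {I}.
That's 4 components.

4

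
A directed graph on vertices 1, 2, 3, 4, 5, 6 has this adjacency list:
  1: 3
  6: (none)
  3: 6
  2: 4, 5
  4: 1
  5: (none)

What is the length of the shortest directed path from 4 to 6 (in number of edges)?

Distance 0: 4.
Distance 1: 1.
Distance 2: 3.
Distance 3: 6 — contains 6.

3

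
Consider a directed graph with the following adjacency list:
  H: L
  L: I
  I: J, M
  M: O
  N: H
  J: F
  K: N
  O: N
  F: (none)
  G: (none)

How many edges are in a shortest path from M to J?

Distance 0: M.
Distance 1: O.
Distance 2: N.
Distance 3: H.
Distance 4: L.
Distance 5: I.
Distance 6: J — contains J.

6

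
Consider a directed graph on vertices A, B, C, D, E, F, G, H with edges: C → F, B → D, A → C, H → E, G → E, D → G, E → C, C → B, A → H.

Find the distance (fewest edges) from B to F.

5

Distance 0: B.
Distance 1: D.
Distance 2: G.
Distance 3: E.
Distance 4: C.
Distance 5: F — contains F.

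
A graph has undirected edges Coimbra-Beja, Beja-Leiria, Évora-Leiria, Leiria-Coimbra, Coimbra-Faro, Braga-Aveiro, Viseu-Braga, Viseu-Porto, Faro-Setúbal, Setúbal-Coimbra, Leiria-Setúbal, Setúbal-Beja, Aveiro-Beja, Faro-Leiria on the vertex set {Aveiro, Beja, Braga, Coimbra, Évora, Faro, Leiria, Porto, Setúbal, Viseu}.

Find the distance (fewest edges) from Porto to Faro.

Distance 0: Porto.
Distance 1: Viseu.
Distance 2: Braga.
Distance 3: Aveiro.
Distance 4: Beja.
Distance 5: Coimbra, Leiria, Setúbal.
Distance 6: Évora, Faro — contains Faro.

6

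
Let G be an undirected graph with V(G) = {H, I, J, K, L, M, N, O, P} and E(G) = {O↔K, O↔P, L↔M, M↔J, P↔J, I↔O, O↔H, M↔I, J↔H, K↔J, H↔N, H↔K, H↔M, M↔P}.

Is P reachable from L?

Explore from L.
Distance 1: reach M.
Distance 2: reach H, I, J, P.
Found P.

Yes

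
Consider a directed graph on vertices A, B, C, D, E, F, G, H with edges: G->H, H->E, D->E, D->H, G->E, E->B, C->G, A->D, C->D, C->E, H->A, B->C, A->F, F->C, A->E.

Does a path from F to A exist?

Explore from F.
Distance 1: reach C.
Distance 2: reach D, E, G.
Distance 3: reach B, H.
Distance 4: reach A.
Found A.

Yes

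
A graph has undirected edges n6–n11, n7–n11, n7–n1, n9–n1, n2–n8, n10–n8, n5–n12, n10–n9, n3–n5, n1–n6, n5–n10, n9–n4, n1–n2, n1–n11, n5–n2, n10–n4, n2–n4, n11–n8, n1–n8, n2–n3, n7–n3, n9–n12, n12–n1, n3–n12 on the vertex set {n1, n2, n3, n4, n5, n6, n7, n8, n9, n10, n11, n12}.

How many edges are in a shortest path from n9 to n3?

2

Distance 0: n9.
Distance 1: n1, n4, n10, n12.
Distance 2: n2, n3, n5, n6, n7, n8, n11 — contains n3.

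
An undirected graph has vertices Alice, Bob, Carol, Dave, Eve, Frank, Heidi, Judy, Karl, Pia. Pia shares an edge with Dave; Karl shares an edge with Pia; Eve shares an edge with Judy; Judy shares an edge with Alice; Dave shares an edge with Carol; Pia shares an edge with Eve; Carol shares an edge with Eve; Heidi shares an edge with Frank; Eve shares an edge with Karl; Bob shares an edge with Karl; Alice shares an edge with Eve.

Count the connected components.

2

From Alice: component {Alice, Bob, Carol, Dave, Eve, Judy, Karl, Pia}.
From Frank: component {Frank, Heidi}.
That's 2 components.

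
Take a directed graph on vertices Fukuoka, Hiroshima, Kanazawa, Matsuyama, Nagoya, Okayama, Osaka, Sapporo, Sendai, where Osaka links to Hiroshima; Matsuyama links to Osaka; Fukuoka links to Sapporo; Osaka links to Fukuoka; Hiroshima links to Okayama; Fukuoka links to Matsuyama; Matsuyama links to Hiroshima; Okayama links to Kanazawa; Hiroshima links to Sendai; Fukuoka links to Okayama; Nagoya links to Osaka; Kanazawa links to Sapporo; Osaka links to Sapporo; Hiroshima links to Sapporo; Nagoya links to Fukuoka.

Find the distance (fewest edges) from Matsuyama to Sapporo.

2

Distance 0: Matsuyama.
Distance 1: Hiroshima, Osaka.
Distance 2: Fukuoka, Okayama, Sapporo, Sendai — contains Sapporo.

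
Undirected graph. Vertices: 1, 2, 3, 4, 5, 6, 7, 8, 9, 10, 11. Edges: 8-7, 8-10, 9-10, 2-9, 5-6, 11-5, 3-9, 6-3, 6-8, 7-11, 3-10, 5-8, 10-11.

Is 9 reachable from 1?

No

1 has no edges, so nothing is reachable from it.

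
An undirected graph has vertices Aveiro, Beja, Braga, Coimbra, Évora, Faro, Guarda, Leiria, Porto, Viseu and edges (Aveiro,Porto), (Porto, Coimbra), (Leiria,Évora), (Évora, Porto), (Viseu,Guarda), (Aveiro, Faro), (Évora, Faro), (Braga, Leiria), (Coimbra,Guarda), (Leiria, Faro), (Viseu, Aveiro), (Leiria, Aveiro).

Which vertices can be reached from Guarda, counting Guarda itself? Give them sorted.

Aveiro, Braga, Coimbra, Évora, Faro, Guarda, Leiria, Porto, Viseu

Start at Guarda.
Its neighbours: Coimbra, Viseu.
Then their neighbours: Aveiro, Porto.
Then next layer: Évora, Faro, Leiria.
Then next layer: Braga.
Nothing further is reachable.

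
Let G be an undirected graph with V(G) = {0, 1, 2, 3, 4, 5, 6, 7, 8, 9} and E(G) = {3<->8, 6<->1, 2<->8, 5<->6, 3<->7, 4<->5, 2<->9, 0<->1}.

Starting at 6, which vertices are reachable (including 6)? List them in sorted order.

Start at 6.
Its neighbours: 1, 5.
Then their neighbours: 0, 4.
Nothing further is reachable.

0, 1, 4, 5, 6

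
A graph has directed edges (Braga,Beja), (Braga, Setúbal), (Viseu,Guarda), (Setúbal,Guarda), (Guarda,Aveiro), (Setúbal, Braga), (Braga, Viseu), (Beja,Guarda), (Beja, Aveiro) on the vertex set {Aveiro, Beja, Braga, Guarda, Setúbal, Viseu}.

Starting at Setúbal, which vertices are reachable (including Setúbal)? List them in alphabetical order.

Start at Setúbal.
Its neighbours: Braga, Guarda.
Then their neighbours: Aveiro, Beja, Viseu.
Every vertex is now reached.

Aveiro, Beja, Braga, Guarda, Setúbal, Viseu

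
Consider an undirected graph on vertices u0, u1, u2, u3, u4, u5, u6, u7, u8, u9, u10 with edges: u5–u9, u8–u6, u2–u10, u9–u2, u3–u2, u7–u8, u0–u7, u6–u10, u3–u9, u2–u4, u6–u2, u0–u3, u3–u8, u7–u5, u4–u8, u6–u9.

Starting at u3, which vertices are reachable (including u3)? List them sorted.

u0, u2, u3, u4, u5, u6, u7, u8, u9, u10

Start at u3.
Its neighbours: u0, u2, u8, u9.
Then their neighbours: u4, u5, u6, u7, u10.
Nothing further is reachable.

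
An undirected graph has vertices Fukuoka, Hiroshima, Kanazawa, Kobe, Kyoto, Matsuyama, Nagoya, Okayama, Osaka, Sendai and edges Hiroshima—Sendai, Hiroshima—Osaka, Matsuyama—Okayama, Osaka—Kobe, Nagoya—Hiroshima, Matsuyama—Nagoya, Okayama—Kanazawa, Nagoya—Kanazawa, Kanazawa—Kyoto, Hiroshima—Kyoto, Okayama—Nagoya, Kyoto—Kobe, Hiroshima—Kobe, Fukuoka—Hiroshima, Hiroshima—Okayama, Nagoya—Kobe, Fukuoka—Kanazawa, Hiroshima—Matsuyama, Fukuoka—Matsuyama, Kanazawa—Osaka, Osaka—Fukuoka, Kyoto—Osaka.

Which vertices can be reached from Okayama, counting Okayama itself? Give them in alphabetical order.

Fukuoka, Hiroshima, Kanazawa, Kobe, Kyoto, Matsuyama, Nagoya, Okayama, Osaka, Sendai

Start at Okayama.
Its neighbours: Hiroshima, Kanazawa, Matsuyama, Nagoya.
Then their neighbours: Fukuoka, Kobe, Kyoto, Osaka, Sendai.
Every vertex is now reached.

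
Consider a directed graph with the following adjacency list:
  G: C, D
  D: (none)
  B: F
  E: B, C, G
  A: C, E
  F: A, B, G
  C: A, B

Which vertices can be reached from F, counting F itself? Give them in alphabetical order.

A, B, C, D, E, F, G

Start at F.
Its neighbours: A, B, G.
Then their neighbours: C, D, E.
Every vertex is now reached.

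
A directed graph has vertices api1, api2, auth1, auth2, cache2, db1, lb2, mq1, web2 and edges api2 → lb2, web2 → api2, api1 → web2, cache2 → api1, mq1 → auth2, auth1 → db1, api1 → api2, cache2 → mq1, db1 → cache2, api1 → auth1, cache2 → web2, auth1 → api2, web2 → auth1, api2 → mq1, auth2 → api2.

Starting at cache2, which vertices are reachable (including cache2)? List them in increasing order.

api1, api2, auth1, auth2, cache2, db1, lb2, mq1, web2

Start at cache2.
Its neighbours: api1, mq1, web2.
Then their neighbours: api2, auth1, auth2.
Then next layer: db1, lb2.
Every vertex is now reached.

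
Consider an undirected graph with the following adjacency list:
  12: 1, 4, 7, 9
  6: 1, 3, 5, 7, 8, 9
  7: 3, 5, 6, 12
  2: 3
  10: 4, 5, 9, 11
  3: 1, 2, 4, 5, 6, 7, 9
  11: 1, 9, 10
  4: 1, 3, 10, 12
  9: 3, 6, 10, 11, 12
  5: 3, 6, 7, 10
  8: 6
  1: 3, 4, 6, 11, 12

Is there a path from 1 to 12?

Explore from 1.
Distance 1: reach 3, 4, 6, 11, 12.
Found 12.

Yes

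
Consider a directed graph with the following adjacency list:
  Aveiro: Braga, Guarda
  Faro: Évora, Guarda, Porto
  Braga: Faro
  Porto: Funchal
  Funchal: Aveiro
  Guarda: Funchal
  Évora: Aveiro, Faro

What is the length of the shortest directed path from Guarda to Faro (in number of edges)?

4

Distance 0: Guarda.
Distance 1: Funchal.
Distance 2: Aveiro.
Distance 3: Braga.
Distance 4: Faro — contains Faro.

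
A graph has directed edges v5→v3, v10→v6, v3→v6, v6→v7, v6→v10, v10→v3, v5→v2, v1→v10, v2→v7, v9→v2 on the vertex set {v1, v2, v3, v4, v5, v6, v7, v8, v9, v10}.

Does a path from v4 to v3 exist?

No

v4 has no outgoing edges, so nothing is reachable from it.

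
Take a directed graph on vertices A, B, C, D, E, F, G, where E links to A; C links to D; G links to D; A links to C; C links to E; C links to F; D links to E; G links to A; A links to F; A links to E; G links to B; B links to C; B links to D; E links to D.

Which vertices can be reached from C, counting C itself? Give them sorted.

Start at C.
Its neighbours: D, E, F.
Then their neighbours: A.
Nothing further is reachable.

A, C, D, E, F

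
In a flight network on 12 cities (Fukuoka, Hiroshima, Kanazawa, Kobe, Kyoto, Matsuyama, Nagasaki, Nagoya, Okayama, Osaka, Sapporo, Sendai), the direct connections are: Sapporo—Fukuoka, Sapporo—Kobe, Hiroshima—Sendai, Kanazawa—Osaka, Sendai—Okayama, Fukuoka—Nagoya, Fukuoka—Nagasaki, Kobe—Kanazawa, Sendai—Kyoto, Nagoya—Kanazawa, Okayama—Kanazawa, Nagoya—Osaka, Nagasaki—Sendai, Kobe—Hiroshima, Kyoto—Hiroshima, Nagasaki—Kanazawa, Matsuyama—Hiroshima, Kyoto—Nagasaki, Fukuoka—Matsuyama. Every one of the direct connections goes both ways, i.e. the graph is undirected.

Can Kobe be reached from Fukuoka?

Explore from Fukuoka.
Distance 1: reach Matsuyama, Nagasaki, Nagoya, Sapporo.
Distance 2: reach Hiroshima, Kanazawa, Kobe, Kyoto, Osaka, Sendai.
Found Kobe.

Yes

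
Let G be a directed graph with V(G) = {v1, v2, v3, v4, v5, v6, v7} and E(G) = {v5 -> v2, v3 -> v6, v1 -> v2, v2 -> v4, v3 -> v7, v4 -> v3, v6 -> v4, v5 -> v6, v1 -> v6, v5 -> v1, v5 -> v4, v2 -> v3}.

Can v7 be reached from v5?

Yes

Explore from v5.
Distance 1: reach v1, v2, v4, v6.
Distance 2: reach v3.
Distance 3: reach v7.
Found v7.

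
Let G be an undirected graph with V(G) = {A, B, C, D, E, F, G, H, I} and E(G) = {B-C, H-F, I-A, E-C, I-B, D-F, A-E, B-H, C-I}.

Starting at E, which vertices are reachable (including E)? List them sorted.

A, B, C, D, E, F, H, I

Start at E.
Its neighbours: A, C.
Then their neighbours: B, I.
Then next layer: H.
Then next layer: F.
Then next layer: D.
Nothing further is reachable.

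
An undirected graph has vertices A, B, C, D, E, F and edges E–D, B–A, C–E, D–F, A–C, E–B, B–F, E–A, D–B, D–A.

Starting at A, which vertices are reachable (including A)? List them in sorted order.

A, B, C, D, E, F

Start at A.
Its neighbours: B, C, D, E.
Then their neighbours: F.
Every vertex is now reached.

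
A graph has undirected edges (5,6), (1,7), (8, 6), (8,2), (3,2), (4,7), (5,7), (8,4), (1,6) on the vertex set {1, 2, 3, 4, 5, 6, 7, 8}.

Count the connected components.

1

From 1: component {1, 2, 3, 4, 5, 6, 7, 8}.
That's 1 component.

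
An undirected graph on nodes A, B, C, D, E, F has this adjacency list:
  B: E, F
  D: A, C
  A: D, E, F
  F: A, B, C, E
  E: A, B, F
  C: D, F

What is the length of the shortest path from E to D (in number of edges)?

2

Distance 0: E.
Distance 1: A, B, F.
Distance 2: C, D — contains D.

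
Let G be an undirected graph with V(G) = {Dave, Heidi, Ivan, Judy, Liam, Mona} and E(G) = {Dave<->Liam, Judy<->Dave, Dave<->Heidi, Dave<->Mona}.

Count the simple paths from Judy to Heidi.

1

Judy–Dave–Heidi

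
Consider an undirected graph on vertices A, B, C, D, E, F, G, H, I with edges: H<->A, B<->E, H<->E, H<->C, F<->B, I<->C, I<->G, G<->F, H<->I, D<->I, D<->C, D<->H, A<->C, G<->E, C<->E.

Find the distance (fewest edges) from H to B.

2

Distance 0: H.
Distance 1: A, C, D, E, I.
Distance 2: B, G — contains B.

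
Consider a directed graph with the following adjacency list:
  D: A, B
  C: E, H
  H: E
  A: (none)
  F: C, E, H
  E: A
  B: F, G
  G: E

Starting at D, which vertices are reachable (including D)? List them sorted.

A, B, C, D, E, F, G, H

Start at D.
Its neighbours: A, B.
Then their neighbours: F, G.
Then next layer: C, E, H.
Every vertex is now reached.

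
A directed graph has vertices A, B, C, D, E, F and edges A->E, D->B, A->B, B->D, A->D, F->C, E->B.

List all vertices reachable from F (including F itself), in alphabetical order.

Start at F.
Its neighbours: C.
Nothing further is reachable.

C, F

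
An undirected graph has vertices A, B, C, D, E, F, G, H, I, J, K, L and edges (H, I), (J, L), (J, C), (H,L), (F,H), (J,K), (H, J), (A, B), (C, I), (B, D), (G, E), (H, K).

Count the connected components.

3

From A: component {A, B, D}.
From C: component {C, F, H, I, J, K, L}.
From E: component {E, G}.
That's 3 components.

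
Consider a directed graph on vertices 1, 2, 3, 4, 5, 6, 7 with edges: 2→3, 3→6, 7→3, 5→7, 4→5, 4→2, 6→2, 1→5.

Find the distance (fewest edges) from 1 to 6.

Distance 0: 1.
Distance 1: 5.
Distance 2: 7.
Distance 3: 3.
Distance 4: 6 — contains 6.

4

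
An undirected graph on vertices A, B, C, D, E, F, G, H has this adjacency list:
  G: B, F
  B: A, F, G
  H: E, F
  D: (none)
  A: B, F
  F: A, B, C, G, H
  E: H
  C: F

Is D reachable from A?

Explore from A.
Distance 1: reach B, F.
Distance 2: reach C, G, H.
Distance 3: reach E.
The search is exhausted without reaching D; it lies in a different component.

No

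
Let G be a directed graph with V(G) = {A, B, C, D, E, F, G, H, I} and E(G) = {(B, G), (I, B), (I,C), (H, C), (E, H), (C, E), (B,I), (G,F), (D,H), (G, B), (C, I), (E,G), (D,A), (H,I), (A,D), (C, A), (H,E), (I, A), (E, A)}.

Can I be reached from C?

Explore from C.
Distance 1: reach A, E, I.
Found I.

Yes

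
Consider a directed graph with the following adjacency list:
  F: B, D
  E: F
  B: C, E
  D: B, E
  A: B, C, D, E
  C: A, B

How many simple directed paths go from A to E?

A→B→E
A→C→B→E
A→D→B→E
A→D→E
A→E

5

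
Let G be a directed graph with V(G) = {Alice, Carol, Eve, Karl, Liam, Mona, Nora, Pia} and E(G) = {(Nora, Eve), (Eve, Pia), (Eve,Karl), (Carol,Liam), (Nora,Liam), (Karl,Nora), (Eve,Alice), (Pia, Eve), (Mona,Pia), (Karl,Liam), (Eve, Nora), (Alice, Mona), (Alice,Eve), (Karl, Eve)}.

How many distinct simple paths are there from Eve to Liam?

3

Eve→Karl→Liam
Eve→Karl→Nora→Liam
Eve→Nora→Liam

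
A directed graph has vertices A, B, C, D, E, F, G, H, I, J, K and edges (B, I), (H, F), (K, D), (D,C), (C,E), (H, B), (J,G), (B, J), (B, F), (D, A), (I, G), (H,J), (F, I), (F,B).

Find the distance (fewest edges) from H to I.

Distance 0: H.
Distance 1: B, F, J.
Distance 2: G, I — contains I.

2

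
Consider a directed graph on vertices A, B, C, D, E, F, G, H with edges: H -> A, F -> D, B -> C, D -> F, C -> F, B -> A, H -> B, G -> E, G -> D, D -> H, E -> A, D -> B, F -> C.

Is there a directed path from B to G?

Explore from B.
Distance 1: reach A, C.
Distance 2: reach F.
Distance 3: reach D.
Distance 4: reach H.
The search from B is exhausted; no directed path reaches G.

No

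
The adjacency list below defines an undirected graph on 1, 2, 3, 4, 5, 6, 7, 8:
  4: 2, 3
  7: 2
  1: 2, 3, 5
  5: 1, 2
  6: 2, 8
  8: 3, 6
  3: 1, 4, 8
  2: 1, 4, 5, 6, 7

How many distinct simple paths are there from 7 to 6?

7–2–1–3–8–6
7–2–4–3–8–6
7–2–5–1–3–8–6
7–2–6

4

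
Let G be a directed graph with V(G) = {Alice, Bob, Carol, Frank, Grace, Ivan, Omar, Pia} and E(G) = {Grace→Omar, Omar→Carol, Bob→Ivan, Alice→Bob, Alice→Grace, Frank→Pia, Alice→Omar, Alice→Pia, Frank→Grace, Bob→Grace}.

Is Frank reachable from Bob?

Explore from Bob.
Distance 1: reach Grace, Ivan.
Distance 2: reach Omar.
Distance 3: reach Carol.
The search from Bob is exhausted; no directed path reaches Frank.

No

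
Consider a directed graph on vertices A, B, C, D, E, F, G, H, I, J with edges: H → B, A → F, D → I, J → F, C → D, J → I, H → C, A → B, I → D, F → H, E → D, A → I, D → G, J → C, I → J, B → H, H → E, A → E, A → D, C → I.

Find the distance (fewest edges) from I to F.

2

Distance 0: I.
Distance 1: D, J.
Distance 2: C, F, G — contains F.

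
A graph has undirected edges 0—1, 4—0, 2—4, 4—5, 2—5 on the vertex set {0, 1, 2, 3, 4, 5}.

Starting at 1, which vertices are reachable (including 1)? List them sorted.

Start at 1.
Its neighbours: 0.
Then their neighbours: 4.
Then next layer: 2, 5.
Nothing further is reachable.

0, 1, 2, 4, 5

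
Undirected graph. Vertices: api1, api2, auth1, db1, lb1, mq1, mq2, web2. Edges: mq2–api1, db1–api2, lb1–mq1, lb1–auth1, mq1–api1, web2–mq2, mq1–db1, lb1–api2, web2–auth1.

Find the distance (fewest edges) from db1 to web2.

Distance 0: db1.
Distance 1: api2, mq1.
Distance 2: api1, lb1.
Distance 3: auth1, mq2.
Distance 4: web2 — contains web2.

4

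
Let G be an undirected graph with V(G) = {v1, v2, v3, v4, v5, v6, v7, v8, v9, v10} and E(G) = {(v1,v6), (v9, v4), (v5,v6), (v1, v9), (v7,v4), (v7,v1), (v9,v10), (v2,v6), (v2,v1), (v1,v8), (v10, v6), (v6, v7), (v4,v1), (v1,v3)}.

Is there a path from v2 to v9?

Yes

Explore from v2.
Distance 1: reach v1, v6.
Distance 2: reach v3, v4, v5, v7, v8, v9, v10.
Found v9.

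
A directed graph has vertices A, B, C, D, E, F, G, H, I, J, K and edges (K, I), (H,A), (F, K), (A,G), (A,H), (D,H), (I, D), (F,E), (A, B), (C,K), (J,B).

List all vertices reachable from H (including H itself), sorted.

A, B, G, H

Start at H.
Its neighbours: A.
Then their neighbours: B, G.
Nothing further is reachable.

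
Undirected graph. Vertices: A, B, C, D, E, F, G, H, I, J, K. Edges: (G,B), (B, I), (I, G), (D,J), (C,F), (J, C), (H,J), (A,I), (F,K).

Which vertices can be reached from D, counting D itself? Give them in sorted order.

Start at D.
Its neighbours: J.
Then their neighbours: C, H.
Then next layer: F.
Then next layer: K.
Nothing further is reachable.

C, D, F, H, J, K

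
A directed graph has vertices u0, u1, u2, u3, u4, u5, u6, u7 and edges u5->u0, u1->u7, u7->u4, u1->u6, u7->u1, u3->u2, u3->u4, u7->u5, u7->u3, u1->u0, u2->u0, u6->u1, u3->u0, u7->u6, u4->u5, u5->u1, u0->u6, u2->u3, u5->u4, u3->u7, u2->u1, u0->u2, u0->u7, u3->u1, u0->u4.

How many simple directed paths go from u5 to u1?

10

u5→u0→u2→u1
u5→u0→u2→u3→u1
u5→u0→u2→u3→u7→u1
u5→u0→u2→u3→u7→u6→u1
u5→u0→u6→u1
u5→u0→u7→u1
u5→u0→u7→u3→u1
u5→u0→u7→u3→u2→u1
u5→u0→u7→u6→u1
u5→u1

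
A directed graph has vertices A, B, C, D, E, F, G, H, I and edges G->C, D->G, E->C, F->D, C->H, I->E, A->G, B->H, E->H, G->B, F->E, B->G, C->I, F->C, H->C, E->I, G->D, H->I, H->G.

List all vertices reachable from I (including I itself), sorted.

B, C, D, E, G, H, I

Start at I.
Its neighbours: E.
Then their neighbours: C, H.
Then next layer: G.
Then next layer: B, D.
Nothing further is reachable.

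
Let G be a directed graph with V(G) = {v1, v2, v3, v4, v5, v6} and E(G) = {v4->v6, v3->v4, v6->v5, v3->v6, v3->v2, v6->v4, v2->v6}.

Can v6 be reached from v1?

v1 has no outgoing edges, so nothing is reachable from it.

No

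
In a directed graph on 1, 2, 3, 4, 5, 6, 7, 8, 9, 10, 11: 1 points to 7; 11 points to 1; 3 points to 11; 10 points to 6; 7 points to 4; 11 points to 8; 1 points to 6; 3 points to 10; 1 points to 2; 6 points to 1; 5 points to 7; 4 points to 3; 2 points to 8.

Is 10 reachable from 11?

Yes

Explore from 11.
Distance 1: reach 1, 8.
Distance 2: reach 2, 6, 7.
Distance 3: reach 4.
Distance 4: reach 3.
Distance 5: reach 10.
Found 10.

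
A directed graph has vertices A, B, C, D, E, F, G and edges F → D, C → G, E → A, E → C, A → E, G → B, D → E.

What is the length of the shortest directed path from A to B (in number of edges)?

Distance 0: A.
Distance 1: E.
Distance 2: C.
Distance 3: G.
Distance 4: B — contains B.

4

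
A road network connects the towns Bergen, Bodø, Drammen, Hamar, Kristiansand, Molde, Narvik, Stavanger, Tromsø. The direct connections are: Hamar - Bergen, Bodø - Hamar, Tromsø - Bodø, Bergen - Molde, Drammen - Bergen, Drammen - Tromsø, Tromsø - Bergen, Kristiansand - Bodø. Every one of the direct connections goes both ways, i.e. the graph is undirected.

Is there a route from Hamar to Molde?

Yes

Explore from Hamar.
Distance 1: reach Bergen, Bodø.
Distance 2: reach Drammen, Kristiansand, Molde, Tromsø.
Found Molde.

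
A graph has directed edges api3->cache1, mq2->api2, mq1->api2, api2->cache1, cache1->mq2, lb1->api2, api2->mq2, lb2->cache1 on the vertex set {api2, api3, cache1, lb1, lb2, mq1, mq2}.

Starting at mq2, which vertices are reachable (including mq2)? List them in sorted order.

Start at mq2.
Its neighbours: api2.
Then their neighbours: cache1.
Nothing further is reachable.

api2, cache1, mq2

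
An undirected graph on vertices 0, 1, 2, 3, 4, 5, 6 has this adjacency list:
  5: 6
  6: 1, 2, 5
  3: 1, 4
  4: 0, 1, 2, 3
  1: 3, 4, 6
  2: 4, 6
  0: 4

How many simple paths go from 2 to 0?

2–4–0
2–6–1–3–4–0
2–6–1–4–0

3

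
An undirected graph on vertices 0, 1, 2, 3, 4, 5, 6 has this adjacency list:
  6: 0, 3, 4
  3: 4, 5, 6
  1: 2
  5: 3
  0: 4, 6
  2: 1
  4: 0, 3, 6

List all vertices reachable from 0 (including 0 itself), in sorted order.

0, 3, 4, 5, 6

Start at 0.
Its neighbours: 4, 6.
Then their neighbours: 3.
Then next layer: 5.
Nothing further is reachable.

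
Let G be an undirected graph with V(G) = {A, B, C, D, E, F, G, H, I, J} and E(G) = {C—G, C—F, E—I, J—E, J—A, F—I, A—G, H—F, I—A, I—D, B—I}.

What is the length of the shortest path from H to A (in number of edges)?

Distance 0: H.
Distance 1: F.
Distance 2: C, I.
Distance 3: A, B, D, E, G — contains A.

3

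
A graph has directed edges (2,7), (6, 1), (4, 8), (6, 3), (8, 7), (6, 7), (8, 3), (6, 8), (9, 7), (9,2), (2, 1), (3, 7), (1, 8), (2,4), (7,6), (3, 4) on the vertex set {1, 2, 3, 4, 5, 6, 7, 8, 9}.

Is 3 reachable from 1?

Yes

Explore from 1.
Distance 1: reach 8.
Distance 2: reach 3, 7.
Found 3.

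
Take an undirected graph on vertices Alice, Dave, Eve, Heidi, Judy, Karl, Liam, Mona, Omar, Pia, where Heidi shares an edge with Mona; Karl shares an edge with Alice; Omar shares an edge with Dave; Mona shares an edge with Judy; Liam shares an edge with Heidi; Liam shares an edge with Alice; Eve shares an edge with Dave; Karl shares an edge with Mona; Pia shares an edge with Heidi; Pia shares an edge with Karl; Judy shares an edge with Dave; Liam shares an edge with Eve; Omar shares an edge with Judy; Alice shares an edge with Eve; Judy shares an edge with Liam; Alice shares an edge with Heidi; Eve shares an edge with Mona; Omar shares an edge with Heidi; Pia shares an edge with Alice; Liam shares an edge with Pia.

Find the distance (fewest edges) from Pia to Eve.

2

Distance 0: Pia.
Distance 1: Alice, Heidi, Karl, Liam.
Distance 2: Eve, Judy, Mona, Omar — contains Eve.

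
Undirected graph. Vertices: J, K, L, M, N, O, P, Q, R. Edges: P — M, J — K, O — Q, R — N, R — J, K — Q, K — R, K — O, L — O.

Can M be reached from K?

Explore from K.
Distance 1: reach J, O, Q, R.
Distance 2: reach L, N.
The search is exhausted without reaching M; it lies in a different component.

No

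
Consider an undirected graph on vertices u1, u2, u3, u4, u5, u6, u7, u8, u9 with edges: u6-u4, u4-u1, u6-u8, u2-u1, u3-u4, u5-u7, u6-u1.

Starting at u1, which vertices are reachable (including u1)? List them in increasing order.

u1, u2, u3, u4, u6, u8

Start at u1.
Its neighbours: u2, u4, u6.
Then their neighbours: u3, u8.
Nothing further is reachable.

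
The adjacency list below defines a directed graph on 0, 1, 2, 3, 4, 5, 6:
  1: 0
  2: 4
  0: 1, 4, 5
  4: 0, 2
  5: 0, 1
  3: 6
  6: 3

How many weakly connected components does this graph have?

2

From 0: component {0, 1, 2, 4, 5}.
From 3: component {3, 6}.
That's 2 components.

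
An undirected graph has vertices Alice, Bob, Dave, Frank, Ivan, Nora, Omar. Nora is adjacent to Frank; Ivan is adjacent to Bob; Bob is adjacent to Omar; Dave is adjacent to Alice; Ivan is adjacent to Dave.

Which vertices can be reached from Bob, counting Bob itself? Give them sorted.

Start at Bob.
Its neighbours: Ivan, Omar.
Then their neighbours: Dave.
Then next layer: Alice.
Nothing further is reachable.

Alice, Bob, Dave, Ivan, Omar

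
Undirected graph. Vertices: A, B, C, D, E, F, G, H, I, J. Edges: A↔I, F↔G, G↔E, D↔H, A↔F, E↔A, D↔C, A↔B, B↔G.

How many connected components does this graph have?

From A: component {A, B, E, F, G, I}.
From C: component {C, D, H}.
From J: component {J}.
That's 3 components.

3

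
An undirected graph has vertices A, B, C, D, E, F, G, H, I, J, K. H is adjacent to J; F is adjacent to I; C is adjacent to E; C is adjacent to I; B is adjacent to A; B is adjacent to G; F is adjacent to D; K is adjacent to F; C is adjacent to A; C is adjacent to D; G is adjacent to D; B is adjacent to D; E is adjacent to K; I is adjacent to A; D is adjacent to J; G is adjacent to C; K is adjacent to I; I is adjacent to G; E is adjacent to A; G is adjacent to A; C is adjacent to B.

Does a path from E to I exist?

Yes

Explore from E.
Distance 1: reach A, C, K.
Distance 2: reach B, D, F, G, I.
Found I.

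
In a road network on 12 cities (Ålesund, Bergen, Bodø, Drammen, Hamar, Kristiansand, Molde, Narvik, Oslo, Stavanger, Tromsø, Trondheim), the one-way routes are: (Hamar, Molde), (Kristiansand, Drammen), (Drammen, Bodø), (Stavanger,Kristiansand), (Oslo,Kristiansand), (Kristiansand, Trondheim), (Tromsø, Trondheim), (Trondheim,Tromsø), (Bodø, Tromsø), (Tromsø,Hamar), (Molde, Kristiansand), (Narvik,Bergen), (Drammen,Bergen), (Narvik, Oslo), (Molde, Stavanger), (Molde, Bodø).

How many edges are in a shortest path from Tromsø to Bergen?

Distance 0: Tromsø.
Distance 1: Hamar, Trondheim.
Distance 2: Molde.
Distance 3: Bodø, Kristiansand, Stavanger.
Distance 4: Drammen.
Distance 5: Bergen — contains Bergen.

5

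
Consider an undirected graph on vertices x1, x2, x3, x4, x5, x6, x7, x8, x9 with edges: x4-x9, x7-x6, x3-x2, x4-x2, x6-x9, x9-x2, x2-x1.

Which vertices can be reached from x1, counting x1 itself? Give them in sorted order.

x1, x2, x3, x4, x6, x7, x9

Start at x1.
Its neighbours: x2.
Then their neighbours: x3, x4, x9.
Then next layer: x6.
Then next layer: x7.
Nothing further is reachable.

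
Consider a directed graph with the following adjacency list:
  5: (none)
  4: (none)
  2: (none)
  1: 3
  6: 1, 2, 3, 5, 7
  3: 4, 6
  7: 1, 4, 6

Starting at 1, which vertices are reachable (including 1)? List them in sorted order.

Start at 1.
Its neighbours: 3.
Then their neighbours: 4, 6.
Then next layer: 2, 5, 7.
Every vertex is now reached.

1, 2, 3, 4, 5, 6, 7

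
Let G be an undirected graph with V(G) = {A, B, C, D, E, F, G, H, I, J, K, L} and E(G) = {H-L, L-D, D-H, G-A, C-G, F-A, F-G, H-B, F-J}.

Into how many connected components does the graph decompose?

5

From A: component {A, C, F, G, J}.
From B: component {B, D, H, L}.
From E: component {E}.
From I: component {I}.
From K: component {K}.
That's 5 components.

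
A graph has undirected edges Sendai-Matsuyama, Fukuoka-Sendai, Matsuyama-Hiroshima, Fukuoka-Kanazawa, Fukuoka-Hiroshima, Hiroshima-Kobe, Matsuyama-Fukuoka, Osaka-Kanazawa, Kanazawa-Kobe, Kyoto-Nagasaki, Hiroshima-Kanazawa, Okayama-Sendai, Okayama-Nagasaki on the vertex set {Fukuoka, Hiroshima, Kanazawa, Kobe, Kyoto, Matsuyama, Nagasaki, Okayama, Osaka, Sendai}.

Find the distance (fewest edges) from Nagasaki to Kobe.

Distance 0: Nagasaki.
Distance 1: Kyoto, Okayama.
Distance 2: Sendai.
Distance 3: Fukuoka, Matsuyama.
Distance 4: Hiroshima, Kanazawa.
Distance 5: Kobe, Osaka — contains Kobe.

5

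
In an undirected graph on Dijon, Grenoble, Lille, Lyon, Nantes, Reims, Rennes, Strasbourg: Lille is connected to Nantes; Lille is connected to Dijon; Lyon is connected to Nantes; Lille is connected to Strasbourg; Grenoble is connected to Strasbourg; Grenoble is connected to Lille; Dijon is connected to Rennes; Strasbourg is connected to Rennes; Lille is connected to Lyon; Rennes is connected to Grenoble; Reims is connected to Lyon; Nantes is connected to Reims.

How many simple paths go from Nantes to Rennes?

Nantes–Lille–Dijon–Rennes
Nantes–Lille–Grenoble–Rennes
Nantes–Lille–Grenoble–Strasbourg–Rennes
Nantes–Lille–Strasbourg–Grenoble–Rennes
Nantes–Lille–Strasbourg–Rennes
Nantes–Lyon–Lille–Dijon–Rennes
Nantes–Lyon–Lille–Grenoble–Rennes
Nantes–Lyon–Lille–Grenoble–Strasbourg–Rennes
Nantes–Lyon–Lille–Strasbourg–Grenoble–Rennes
Nantes–Lyon–Lille–Strasbourg–Rennes
Nantes–Reims–Lyon–Lille–Dijon–Rennes
Nantes–Reims–Lyon–Lille–Grenoble–Rennes
Nantes–Reims–Lyon–Lille–Grenoble–Strasbourg–Rennes
Nantes–Reims–Lyon–Lille–Strasbourg–Grenoble–Rennes
Nantes–Reims–Lyon–Lille–Strasbourg–Rennes

15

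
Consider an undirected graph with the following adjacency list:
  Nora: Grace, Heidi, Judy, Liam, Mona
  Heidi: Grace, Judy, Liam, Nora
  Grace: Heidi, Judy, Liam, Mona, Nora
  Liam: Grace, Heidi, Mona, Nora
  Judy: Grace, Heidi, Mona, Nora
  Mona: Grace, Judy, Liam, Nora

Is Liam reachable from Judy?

Yes

Explore from Judy.
Distance 1: reach Grace, Heidi, Mona, Nora.
Distance 2: reach Liam.
Found Liam.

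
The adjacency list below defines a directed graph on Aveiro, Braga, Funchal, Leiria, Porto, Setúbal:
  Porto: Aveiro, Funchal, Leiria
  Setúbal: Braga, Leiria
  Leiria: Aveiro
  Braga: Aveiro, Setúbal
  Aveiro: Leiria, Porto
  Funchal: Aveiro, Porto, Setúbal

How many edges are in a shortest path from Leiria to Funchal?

3

Distance 0: Leiria.
Distance 1: Aveiro.
Distance 2: Porto.
Distance 3: Funchal — contains Funchal.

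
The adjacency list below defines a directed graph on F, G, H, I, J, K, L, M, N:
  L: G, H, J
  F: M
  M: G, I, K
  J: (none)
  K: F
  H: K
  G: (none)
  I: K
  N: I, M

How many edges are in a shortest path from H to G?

Distance 0: H.
Distance 1: K.
Distance 2: F.
Distance 3: M.
Distance 4: G, I — contains G.

4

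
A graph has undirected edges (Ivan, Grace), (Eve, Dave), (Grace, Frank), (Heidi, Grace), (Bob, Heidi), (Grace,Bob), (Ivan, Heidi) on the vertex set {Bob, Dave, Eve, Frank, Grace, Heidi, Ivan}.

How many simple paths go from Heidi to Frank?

3

Heidi–Bob–Grace–Frank
Heidi–Grace–Frank
Heidi–Ivan–Grace–Frank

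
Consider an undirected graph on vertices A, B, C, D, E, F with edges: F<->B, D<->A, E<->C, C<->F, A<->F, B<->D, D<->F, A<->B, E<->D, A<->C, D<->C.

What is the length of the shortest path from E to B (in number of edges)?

2

Distance 0: E.
Distance 1: C, D.
Distance 2: A, B, F — contains B.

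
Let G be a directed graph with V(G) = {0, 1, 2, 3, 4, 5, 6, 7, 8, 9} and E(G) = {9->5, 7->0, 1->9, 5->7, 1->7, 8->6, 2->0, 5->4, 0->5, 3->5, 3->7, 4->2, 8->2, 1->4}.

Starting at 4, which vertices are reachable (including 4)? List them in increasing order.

0, 2, 4, 5, 7

Start at 4.
Its neighbours: 2.
Then their neighbours: 0.
Then next layer: 5.
Then next layer: 7.
Nothing further is reachable.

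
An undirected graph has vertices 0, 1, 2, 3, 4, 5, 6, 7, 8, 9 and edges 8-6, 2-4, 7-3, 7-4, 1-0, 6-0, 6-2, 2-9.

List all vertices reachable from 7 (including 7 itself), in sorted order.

Start at 7.
Its neighbours: 3, 4.
Then their neighbours: 2.
Then next layer: 6, 9.
Then next layer: 0, 8.
Then next layer: 1.
Nothing further is reachable.

0, 1, 2, 3, 4, 6, 7, 8, 9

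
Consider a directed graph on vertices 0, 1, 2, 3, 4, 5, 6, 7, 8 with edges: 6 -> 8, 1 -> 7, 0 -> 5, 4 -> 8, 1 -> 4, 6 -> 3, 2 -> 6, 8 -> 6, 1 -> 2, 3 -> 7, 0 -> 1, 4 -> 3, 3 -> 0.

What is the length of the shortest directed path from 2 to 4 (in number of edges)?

5

Distance 0: 2.
Distance 1: 6.
Distance 2: 3, 8.
Distance 3: 0, 7.
Distance 4: 1, 5.
Distance 5: 4 — contains 4.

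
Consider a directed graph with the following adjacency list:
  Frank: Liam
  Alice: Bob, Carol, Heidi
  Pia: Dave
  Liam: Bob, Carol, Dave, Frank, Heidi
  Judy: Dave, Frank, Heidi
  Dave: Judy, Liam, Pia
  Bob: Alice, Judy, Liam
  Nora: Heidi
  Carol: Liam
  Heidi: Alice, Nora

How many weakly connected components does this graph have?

From Alice: component {Alice, Bob, Carol, Dave, Frank, Heidi, Judy, Liam, Nora, Pia}.
That's 1 component.

1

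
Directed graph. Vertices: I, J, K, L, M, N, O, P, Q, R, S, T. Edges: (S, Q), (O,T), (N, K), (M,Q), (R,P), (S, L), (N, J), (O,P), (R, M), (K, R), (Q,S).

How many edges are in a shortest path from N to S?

5

Distance 0: N.
Distance 1: J, K.
Distance 2: R.
Distance 3: M, P.
Distance 4: Q.
Distance 5: S — contains S.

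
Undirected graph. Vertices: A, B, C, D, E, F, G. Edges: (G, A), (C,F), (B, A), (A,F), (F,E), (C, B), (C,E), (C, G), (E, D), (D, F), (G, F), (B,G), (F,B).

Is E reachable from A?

Yes

Explore from A.
Distance 1: reach B, F, G.
Distance 2: reach C, D, E.
Found E.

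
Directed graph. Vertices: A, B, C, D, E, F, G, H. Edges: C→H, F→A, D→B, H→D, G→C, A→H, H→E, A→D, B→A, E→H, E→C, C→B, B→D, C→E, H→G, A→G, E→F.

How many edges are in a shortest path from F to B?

Distance 0: F.
Distance 1: A.
Distance 2: D, G, H.
Distance 3: B, C, E — contains B.

3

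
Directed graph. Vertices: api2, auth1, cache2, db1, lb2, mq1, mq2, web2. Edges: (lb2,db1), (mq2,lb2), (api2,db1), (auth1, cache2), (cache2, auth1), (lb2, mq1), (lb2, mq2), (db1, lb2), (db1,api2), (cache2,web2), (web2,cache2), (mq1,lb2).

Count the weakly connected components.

From api2: component {api2, db1, lb2, mq1, mq2}.
From auth1: component {auth1, cache2, web2}.
That's 2 components.

2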